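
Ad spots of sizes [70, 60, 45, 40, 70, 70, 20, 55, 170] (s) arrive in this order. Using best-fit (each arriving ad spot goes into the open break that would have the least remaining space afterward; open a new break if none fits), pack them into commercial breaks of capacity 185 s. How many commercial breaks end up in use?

  70 → break 1 (new)  [load 70/185]
  60 → break 1  [load 130/185]
  45 → break 1  [load 175/185]
  40 → break 2 (new)  [load 40/185]
  70 → break 2  [load 110/185]
  70 → break 2  [load 180/185]
  20 → break 3 (new)  [load 20/185]
  55 → break 3  [load 75/185]
  170 → break 4 (new)  [load 170/185]
4 commercial breaks opened.

4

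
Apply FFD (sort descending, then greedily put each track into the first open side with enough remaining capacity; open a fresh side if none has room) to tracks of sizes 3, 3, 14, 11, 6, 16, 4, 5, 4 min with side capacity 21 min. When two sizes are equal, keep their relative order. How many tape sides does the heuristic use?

4

Sorted descending: 16, 14, 11, 6, 5, 4, 4, 3, 3.
  16 → side 1 (new)  [load 16/21]
  14 → side 2 (new)  [load 14/21]
  11 → side 3 (new)  [load 11/21]
  6 → side 2  [load 20/21]
  5 → side 1  [load 21/21]
  4 → side 3  [load 15/21]
  4 → side 3  [load 19/21]
  3 → side 4 (new)  [load 3/21]
  3 → side 4  [load 6/21]
4 tape sides opened.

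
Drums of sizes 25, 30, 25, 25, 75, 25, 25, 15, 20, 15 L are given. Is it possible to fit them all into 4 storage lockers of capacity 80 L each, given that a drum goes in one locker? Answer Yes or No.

Yes

A valid assignment using 4 storage lockers:
  locker 1: 75 = 75
  locker 2: 30 + 25 + 25 = 80
  locker 3: 25 + 25 + 25 = 75
  locker 4: 20 + 15 + 15 = 50
Every load is within 80 L, so 4 storage lockers suffice.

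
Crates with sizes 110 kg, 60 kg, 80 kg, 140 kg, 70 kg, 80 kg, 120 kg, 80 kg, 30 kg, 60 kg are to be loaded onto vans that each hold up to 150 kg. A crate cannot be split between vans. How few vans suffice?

Total = 140 + 120 + 110 + 80 + 80 + 80 + 70 + 60 + 60 + 30 = 830 kg.
Lower bound: ⌈830/150⌉ = 6 vans.
A packing using 6 vans:
  van 1: 140 = 140
  van 2: 120 + 30 = 150
  van 3: 110 = 110
  van 4: 80 + 70 = 150
  van 5: 80 + 60 = 140
  van 6: 80 + 60 = 140
This matches the lower bound, so 6 is optimal.

6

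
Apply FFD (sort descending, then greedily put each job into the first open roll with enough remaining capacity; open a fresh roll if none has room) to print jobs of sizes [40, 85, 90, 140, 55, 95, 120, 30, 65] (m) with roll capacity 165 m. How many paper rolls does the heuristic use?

Sorted descending: 140, 120, 95, 90, 85, 65, 55, 40, 30.
  140 → roll 1 (new)  [load 140/165]
  120 → roll 2 (new)  [load 120/165]
  95 → roll 3 (new)  [load 95/165]
  90 → roll 4 (new)  [load 90/165]
  85 → roll 5 (new)  [load 85/165]
  65 → roll 3  [load 160/165]
  55 → roll 4  [load 145/165]
  40 → roll 2  [load 160/165]
  30 → roll 5  [load 115/165]
5 paper rolls opened.

5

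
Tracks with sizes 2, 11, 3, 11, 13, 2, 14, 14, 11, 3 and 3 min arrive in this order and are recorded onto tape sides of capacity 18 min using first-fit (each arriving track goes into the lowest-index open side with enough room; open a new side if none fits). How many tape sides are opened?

  2 → side 1 (new)  [load 2/18]
  11 → side 1  [load 13/18]
  3 → side 1  [load 16/18]
  11 → side 2 (new)  [load 11/18]
  13 → side 3 (new)  [load 13/18]
  2 → side 1  [load 18/18]
  14 → side 4 (new)  [load 14/18]
  14 → side 5 (new)  [load 14/18]
  11 → side 6 (new)  [load 11/18]
  3 → side 2  [load 14/18]
  3 → side 2  [load 17/18]
6 tape sides opened.

6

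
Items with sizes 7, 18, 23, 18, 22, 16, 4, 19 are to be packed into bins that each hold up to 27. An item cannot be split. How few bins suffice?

Total = 23 + 22 + 19 + 18 + 18 + 16 + 7 + 4 = 127.
Lower bound: ⌈127/27⌉ = 5 bins.
Also, 6 items each exceed 27/2, and no two of those can share a bin, so at least 6 bins are needed.
A packing using 6 bins:
  bin 1: 23 + 4 = 27
  bin 2: 22 = 22
  bin 3: 19 + 7 = 26
  bin 4: 18 = 18
  bin 5: 18 = 18
  bin 6: 16 = 16
This matches the lower bound, so 6 is optimal.

6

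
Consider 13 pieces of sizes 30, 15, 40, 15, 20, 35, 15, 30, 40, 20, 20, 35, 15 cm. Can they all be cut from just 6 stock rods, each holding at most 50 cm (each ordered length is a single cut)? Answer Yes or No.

Total = 330 cm; ⌈330/50⌉ = 7.
At least 7 stock rods are required, but only 6 are allowed.

No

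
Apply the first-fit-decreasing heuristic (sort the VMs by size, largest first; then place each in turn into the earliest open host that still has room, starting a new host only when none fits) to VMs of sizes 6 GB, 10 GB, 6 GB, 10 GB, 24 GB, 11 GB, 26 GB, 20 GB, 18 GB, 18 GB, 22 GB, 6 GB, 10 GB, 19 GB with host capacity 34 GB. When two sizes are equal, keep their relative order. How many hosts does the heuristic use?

Sorted descending: 26, 24, 22, 20, 19, 18, 18, 11, 10, 10, 10, 6, 6, 6.
  26 → host 1 (new)  [load 26/34]
  24 → host 2 (new)  [load 24/34]
  22 → host 3 (new)  [load 22/34]
  20 → host 4 (new)  [load 20/34]
  19 → host 5 (new)  [load 19/34]
  18 → host 6 (new)  [load 18/34]
  18 → host 7 (new)  [load 18/34]
  11 → host 3  [load 33/34]
  10 → host 2  [load 34/34]
  10 → host 4  [load 30/34]
  10 → host 5  [load 29/34]
  6 → host 1  [load 32/34]
  6 → host 6  [load 24/34]
  6 → host 6  [load 30/34]
7 hosts opened.

7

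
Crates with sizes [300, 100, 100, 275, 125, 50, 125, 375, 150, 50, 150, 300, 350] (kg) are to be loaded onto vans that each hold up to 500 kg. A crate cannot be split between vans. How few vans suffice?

Total = 375 + 350 + 300 + 300 + 275 + 150 + 150 + 125 + 125 + 100 + 100 + 50 + 50 = 2450 kg.
Lower bound: ⌈2450/500⌉ = 5 vans.
A packing using 5 vans:
  van 1: 375 + 125 = 500
  van 2: 350 + 150 = 500
  van 3: 300 + 150 + 50 = 500
  van 4: 300 + 125 + 50 = 475
  van 5: 275 + 100 + 100 = 475
This matches the lower bound, so 5 is optimal.

5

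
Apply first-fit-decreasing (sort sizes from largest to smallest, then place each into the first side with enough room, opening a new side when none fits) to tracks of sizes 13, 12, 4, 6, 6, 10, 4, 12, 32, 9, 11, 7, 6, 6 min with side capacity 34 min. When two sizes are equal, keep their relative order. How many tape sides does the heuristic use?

5

Sorted descending: 32, 13, 12, 12, 11, 10, 9, 7, 6, 6, 6, 6, 4, 4.
  32 → side 1 (new)  [load 32/34]
  13 → side 2 (new)  [load 13/34]
  12 → side 2  [load 25/34]
  12 → side 3 (new)  [load 12/34]
  11 → side 3  [load 23/34]
  10 → side 3  [load 33/34]
  9 → side 2  [load 34/34]
  7 → side 4 (new)  [load 7/34]
  6 → side 4  [load 13/34]
  6 → side 4  [load 19/34]
  6 → side 4  [load 25/34]
  6 → side 4  [load 31/34]
  4 → side 5 (new)  [load 4/34]
  4 → side 5  [load 8/34]
5 tape sides opened.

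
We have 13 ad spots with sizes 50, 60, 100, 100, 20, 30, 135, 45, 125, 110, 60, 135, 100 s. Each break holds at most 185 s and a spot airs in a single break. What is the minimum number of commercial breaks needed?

Total = 135 + 135 + 125 + 110 + 100 + 100 + 100 + 60 + 60 + 50 + 45 + 30 + 20 = 1070 s.
Lower bound: ⌈1070/185⌉ = 6 commercial breaks.
Also, 7 ad spots each exceed 185/2 s, and no two of those can share a break, so at least 7 commercial breaks are needed.
A packing using 7 commercial breaks:
  break 1: 135 + 50 = 185
  break 2: 135 + 45 = 180
  break 3: 125 + 60 = 185
  break 4: 110 + 60 = 170
  break 5: 100 + 30 + 20 = 150
  break 6: 100 = 100
  break 7: 100 = 100
This matches the lower bound, so 7 is optimal.

7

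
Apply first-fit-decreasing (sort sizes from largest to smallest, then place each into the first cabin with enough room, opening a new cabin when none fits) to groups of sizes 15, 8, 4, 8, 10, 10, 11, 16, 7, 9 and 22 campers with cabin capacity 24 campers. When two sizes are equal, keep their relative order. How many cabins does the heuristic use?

Sorted descending: 22, 16, 15, 11, 10, 10, 9, 8, 8, 7, 4.
  22 → cabin 1 (new)  [load 22/24]
  16 → cabin 2 (new)  [load 16/24]
  15 → cabin 3 (new)  [load 15/24]
  11 → cabin 4 (new)  [load 11/24]
  10 → cabin 4  [load 21/24]
  10 → cabin 5 (new)  [load 10/24]
  9 → cabin 3  [load 24/24]
  8 → cabin 2  [load 24/24]
  8 → cabin 5  [load 18/24]
  7 → cabin 6 (new)  [load 7/24]
  4 → cabin 5  [load 22/24]
6 cabins opened.

6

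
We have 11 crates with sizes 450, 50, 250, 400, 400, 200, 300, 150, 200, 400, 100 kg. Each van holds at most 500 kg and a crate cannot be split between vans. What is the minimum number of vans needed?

Total = 450 + 400 + 400 + 400 + 300 + 250 + 200 + 200 + 150 + 100 + 50 = 2900 kg.
Lower bound: ⌈2900/500⌉ = 6 vans.
A packing using 7 vans:
  van 1: 450 + 50 = 500
  van 2: 400 + 100 = 500
  van 3: 400 = 400
  van 4: 400 = 400
  van 5: 300 + 200 = 500
  van 6: 250 + 200 = 450
  van 7: 150 = 150
No arrangement into 6 vans stays within capacity, so 7 is optimal.

7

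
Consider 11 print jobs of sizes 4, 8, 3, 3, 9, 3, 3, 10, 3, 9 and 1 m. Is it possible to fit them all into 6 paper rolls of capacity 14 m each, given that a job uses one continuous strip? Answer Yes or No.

A valid assignment using 5 paper rolls:
  roll 1: 10 + 4 = 14
  roll 2: 9 + 3 + 1 = 13
  roll 3: 9 + 3 = 12
  roll 4: 8 + 3 + 3 = 14
  roll 5: 3 = 3
That uses only 5 ≤ 6, so 6 paper rolls are enough.

Yes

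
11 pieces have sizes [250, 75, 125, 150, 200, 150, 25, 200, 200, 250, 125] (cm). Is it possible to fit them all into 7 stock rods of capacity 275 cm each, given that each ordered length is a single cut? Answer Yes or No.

A valid assignment using 7 stock rods:
  stock rod 1: 250 + 25 = 275
  stock rod 2: 250 = 250
  stock rod 3: 200 + 75 = 275
  stock rod 4: 200 = 200
  stock rod 5: 200 = 200
  stock rod 6: 150 + 125 = 275
  stock rod 7: 150 + 125 = 275
Every load is within 275 cm, so 7 stock rods suffice.

Yes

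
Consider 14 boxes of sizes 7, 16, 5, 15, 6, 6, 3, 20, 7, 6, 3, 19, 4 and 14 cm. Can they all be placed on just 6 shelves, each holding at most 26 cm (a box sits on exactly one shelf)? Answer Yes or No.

A valid assignment using 6 shelves:
  shelf 1: 20 + 6 = 26
  shelf 2: 19 + 7 = 26
  shelf 3: 16 + 7 + 3 = 26
  shelf 4: 15 + 6 + 5 = 26
  shelf 5: 14 + 6 + 4 = 24
  shelf 6: 3 = 3
Every load is within 26 cm, so 6 shelves suffice.

Yes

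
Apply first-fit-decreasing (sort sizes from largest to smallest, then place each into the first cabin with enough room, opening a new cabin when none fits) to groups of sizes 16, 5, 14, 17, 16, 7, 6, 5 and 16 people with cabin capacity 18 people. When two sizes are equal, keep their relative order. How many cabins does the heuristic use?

7

Sorted descending: 17, 16, 16, 16, 14, 7, 6, 5, 5.
  17 → cabin 1 (new)  [load 17/18]
  16 → cabin 2 (new)  [load 16/18]
  16 → cabin 3 (new)  [load 16/18]
  16 → cabin 4 (new)  [load 16/18]
  14 → cabin 5 (new)  [load 14/18]
  7 → cabin 6 (new)  [load 7/18]
  6 → cabin 6  [load 13/18]
  5 → cabin 6  [load 18/18]
  5 → cabin 7 (new)  [load 5/18]
7 cabins opened.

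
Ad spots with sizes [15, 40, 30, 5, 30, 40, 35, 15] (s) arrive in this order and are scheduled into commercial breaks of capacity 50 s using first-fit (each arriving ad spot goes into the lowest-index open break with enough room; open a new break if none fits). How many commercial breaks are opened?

  15 → break 1 (new)  [load 15/50]
  40 → break 2 (new)  [load 40/50]
  30 → break 1  [load 45/50]
  5 → break 1  [load 50/50]
  30 → break 3 (new)  [load 30/50]
  40 → break 4 (new)  [load 40/50]
  35 → break 5 (new)  [load 35/50]
  15 → break 3  [load 45/50]
5 commercial breaks opened.

5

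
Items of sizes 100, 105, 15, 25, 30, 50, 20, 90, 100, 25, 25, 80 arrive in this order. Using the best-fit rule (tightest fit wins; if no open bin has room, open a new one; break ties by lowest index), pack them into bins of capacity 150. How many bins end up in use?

5

  100 → bin 1 (new)  [load 100/150]
  105 → bin 2 (new)  [load 105/150]
  15 → bin 2  [load 120/150]
  25 → bin 2  [load 145/150]
  30 → bin 1  [load 130/150]
  50 → bin 3 (new)  [load 50/150]
  20 → bin 1  [load 150/150]
  90 → bin 3  [load 140/150]
  100 → bin 4 (new)  [load 100/150]
  25 → bin 4  [load 125/150]
  25 → bin 4  [load 150/150]
  80 → bin 5 (new)  [load 80/150]
5 bins opened.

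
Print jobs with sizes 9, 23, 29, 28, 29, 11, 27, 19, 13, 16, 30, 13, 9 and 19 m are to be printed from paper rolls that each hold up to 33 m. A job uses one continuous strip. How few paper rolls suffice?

10

Total = 30 + 29 + 29 + 28 + 27 + 23 + 19 + 19 + 16 + 13 + 13 + 11 + 9 + 9 = 275 m.
Lower bound: ⌈275/33⌉ = 9 paper rolls.
A packing using 10 paper rolls:
  roll 1: 30 = 30
  roll 2: 29 = 29
  roll 3: 29 = 29
  roll 4: 28 = 28
  roll 5: 27 = 27
  roll 6: 23 + 9 = 32
  roll 7: 19 + 13 = 32
  roll 8: 19 + 13 = 32
  roll 9: 16 + 11 = 27
  roll 10: 9 = 9
No arrangement into 9 paper rolls stays within capacity, so 10 is optimal.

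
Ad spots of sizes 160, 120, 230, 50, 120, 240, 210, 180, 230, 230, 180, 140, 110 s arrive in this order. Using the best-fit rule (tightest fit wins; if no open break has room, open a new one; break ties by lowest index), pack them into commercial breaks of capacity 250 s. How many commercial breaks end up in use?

  160 → break 1 (new)  [load 160/250]
  120 → break 2 (new)  [load 120/250]
  230 → break 3 (new)  [load 230/250]
  50 → break 1  [load 210/250]
  120 → break 2  [load 240/250]
  240 → break 4 (new)  [load 240/250]
  210 → break 5 (new)  [load 210/250]
  180 → break 6 (new)  [load 180/250]
  230 → break 7 (new)  [load 230/250]
  230 → break 8 (new)  [load 230/250]
  180 → break 9 (new)  [load 180/250]
  140 → break 10 (new)  [load 140/250]
  110 → break 10  [load 250/250]
10 commercial breaks opened.

10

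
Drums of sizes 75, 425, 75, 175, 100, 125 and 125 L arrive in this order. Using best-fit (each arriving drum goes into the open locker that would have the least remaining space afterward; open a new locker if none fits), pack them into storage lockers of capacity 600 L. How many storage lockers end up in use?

2

  75 → locker 1 (new)  [load 75/600]
  425 → locker 1  [load 500/600]
  75 → locker 1  [load 575/600]
  175 → locker 2 (new)  [load 175/600]
  100 → locker 2  [load 275/600]
  125 → locker 2  [load 400/600]
  125 → locker 2  [load 525/600]
2 storage lockers opened.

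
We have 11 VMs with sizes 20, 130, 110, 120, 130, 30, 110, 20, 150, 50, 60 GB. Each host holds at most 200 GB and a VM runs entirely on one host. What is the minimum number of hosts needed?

Total = 150 + 130 + 130 + 120 + 110 + 110 + 60 + 50 + 30 + 20 + 20 = 930 GB.
Lower bound: ⌈930/200⌉ = 5 hosts.
Also, 6 VMs each exceed 100 GB, and no two of those can share a host, so at least 6 hosts are needed.
A packing using 6 hosts:
  host 1: 150 + 50 = 200
  host 2: 130 + 60 = 190
  host 3: 130 + 30 + 20 + 20 = 200
  host 4: 120 = 120
  host 5: 110 = 110
  host 6: 110 = 110
This matches the lower bound, so 6 is optimal.

6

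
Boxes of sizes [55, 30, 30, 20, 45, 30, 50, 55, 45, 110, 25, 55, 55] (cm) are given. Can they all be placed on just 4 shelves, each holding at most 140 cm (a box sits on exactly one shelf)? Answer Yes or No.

No

Total = 605 cm; ⌈605/140⌉ = 5.
At least 5 shelves are required, but only 4 are allowed.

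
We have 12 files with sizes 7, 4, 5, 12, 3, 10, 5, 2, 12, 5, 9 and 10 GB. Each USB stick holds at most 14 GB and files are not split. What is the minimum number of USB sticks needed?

7

Total = 12 + 12 + 10 + 10 + 9 + 7 + 5 + 5 + 5 + 4 + 3 + 2 = 84 GB.
Lower bound: ⌈84/14⌉ = 6 USB sticks.
A packing using 7 USB sticks:
  USB stick 1: 12 + 2 = 14
  USB stick 2: 12 = 12
  USB stick 3: 10 + 4 = 14
  USB stick 4: 10 + 3 = 13
  USB stick 5: 9 + 5 = 14
  USB stick 6: 7 + 5 = 12
  USB stick 7: 5 = 5
No arrangement into 6 USB sticks stays within capacity, so 7 is optimal.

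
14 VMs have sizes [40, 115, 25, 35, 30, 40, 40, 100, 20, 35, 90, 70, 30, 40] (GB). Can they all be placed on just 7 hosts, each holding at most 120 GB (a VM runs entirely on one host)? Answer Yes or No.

A valid assignment using 7 hosts:
  host 1: 115 = 115
  host 2: 100 + 20 = 120
  host 3: 90 + 30 = 120
  host 4: 70 + 40 = 110
  host 5: 40 + 40 + 40 = 120
  host 6: 35 + 35 + 30 = 100
  host 7: 25 = 25
Every load is within 120 GB, so 7 hosts suffice.

Yes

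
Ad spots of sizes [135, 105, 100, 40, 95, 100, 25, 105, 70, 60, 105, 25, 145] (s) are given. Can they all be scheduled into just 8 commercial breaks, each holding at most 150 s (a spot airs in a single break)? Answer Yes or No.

No

Total = 1110 s; ⌈1110/150⌉ = 8.
The bound of 8 does not rule out 8, but exhaustive search shows no assignment into 8 commercial breaks of capacity 150 s exists — the minimum is 9.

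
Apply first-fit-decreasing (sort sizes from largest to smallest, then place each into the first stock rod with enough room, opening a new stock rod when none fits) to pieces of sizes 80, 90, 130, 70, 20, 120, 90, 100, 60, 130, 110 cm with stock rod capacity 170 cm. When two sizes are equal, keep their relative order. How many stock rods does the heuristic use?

Sorted descending: 130, 130, 120, 110, 100, 90, 90, 80, 70, 60, 20.
  130 → stock rod 1 (new)  [load 130/170]
  130 → stock rod 2 (new)  [load 130/170]
  120 → stock rod 3 (new)  [load 120/170]
  110 → stock rod 4 (new)  [load 110/170]
  100 → stock rod 5 (new)  [load 100/170]
  90 → stock rod 6 (new)  [load 90/170]
  90 → stock rod 7 (new)  [load 90/170]
  80 → stock rod 6  [load 170/170]
  70 → stock rod 5  [load 170/170]
  60 → stock rod 4  [load 170/170]
  20 → stock rod 1  [load 150/170]
7 stock rods opened.

7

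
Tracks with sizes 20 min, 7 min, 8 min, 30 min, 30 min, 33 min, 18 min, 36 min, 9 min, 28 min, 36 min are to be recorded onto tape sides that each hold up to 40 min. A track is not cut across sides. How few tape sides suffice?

7

Total = 36 + 36 + 33 + 30 + 30 + 28 + 20 + 18 + 9 + 8 + 7 = 255 min.
Lower bound: ⌈255/40⌉ = 7 tape sides.
A packing using 7 tape sides:
  side 1: 36 = 36
  side 2: 36 = 36
  side 3: 33 + 7 = 40
  side 4: 30 + 9 = 39
  side 5: 30 + 8 = 38
  side 6: 28 = 28
  side 7: 20 + 18 = 38
This matches the lower bound, so 7 is optimal.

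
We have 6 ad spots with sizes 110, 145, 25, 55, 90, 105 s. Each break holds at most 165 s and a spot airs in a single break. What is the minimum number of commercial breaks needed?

4

Total = 145 + 110 + 105 + 90 + 55 + 25 = 530 s.
Lower bound: ⌈530/165⌉ = 4 commercial breaks.
A packing using 4 commercial breaks:
  break 1: 145 = 145
  break 2: 110 + 55 = 165
  break 3: 105 + 25 = 130
  break 4: 90 = 90
This matches the lower bound, so 4 is optimal.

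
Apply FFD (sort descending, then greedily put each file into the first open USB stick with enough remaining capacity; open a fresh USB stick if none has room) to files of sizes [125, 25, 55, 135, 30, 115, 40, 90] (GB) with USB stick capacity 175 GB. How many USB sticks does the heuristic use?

4

Sorted descending: 135, 125, 115, 90, 55, 40, 30, 25.
  135 → USB stick 1 (new)  [load 135/175]
  125 → USB stick 2 (new)  [load 125/175]
  115 → USB stick 3 (new)  [load 115/175]
  90 → USB stick 4 (new)  [load 90/175]
  55 → USB stick 3  [load 170/175]
  40 → USB stick 1  [load 175/175]
  30 → USB stick 2  [load 155/175]
  25 → USB stick 4  [load 115/175]
4 USB sticks opened.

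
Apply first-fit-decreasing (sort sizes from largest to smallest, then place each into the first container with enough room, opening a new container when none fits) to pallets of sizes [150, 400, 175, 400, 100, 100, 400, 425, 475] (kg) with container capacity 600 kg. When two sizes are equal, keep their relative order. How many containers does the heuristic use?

Sorted descending: 475, 425, 400, 400, 400, 175, 150, 100, 100.
  475 → container 1 (new)  [load 475/600]
  425 → container 2 (new)  [load 425/600]
  400 → container 3 (new)  [load 400/600]
  400 → container 4 (new)  [load 400/600]
  400 → container 5 (new)  [load 400/600]
  175 → container 2  [load 600/600]
  150 → container 3  [load 550/600]
  100 → container 1  [load 575/600]
  100 → container 4  [load 500/600]
5 containers opened.

5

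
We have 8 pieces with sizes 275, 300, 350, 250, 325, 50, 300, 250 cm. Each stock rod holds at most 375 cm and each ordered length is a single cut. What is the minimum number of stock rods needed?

Total = 350 + 325 + 300 + 300 + 275 + 250 + 250 + 50 = 2100 cm.
Lower bound: ⌈2100/375⌉ = 6 stock rods.
Also, 7 pieces each exceed 375/2 cm, and no two of those can share a stock rod, so at least 7 stock rods are needed.
A packing using 7 stock rods:
  stock rod 1: 350 = 350
  stock rod 2: 325 + 50 = 375
  stock rod 3: 300 = 300
  stock rod 4: 300 = 300
  stock rod 5: 275 = 275
  stock rod 6: 250 = 250
  stock rod 7: 250 = 250
This matches the lower bound, so 7 is optimal.

7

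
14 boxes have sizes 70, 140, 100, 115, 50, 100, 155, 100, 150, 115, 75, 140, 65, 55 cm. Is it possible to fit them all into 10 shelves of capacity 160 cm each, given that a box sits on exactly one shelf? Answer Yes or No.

Total = 1430 cm; ⌈1430/160⌉ = 9.
The bound of 9 does not rule out 10, but exhaustive search shows no assignment into 10 shelves of capacity 160 cm exists — the minimum is 11.

No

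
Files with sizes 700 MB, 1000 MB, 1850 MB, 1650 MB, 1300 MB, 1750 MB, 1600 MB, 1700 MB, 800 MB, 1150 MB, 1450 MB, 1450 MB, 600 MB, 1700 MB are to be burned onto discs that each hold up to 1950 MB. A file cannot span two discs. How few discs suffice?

11

Total = 1850 + 1750 + 1700 + 1700 + 1650 + 1600 + 1450 + 1450 + 1300 + 1150 + 1000 + 800 + 700 + 600 = 18700 MB.
Lower bound: ⌈18700/1950⌉ = 10 discs.
Also, 11 files each exceed 975 MB, and no two of those can share a disc, so at least 11 discs are needed.
A packing using 11 discs:
  disc 1: 1850 = 1850
  disc 2: 1750 = 1750
  disc 3: 1700 = 1700
  disc 4: 1700 = 1700
  disc 5: 1650 = 1650
  disc 6: 1600 = 1600
  disc 7: 1450 = 1450
  disc 8: 1450 = 1450
  disc 9: 1300 + 600 = 1900
  disc 10: 1150 + 800 = 1950
  disc 11: 1000 + 700 = 1700
This matches the lower bound, so 11 is optimal.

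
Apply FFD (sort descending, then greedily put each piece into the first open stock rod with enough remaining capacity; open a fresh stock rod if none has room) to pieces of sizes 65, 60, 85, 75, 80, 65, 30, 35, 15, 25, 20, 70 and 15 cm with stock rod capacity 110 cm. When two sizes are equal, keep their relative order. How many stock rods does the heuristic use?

Sorted descending: 85, 80, 75, 70, 65, 65, 60, 35, 30, 25, 20, 15, 15.
  85 → stock rod 1 (new)  [load 85/110]
  80 → stock rod 2 (new)  [load 80/110]
  75 → stock rod 3 (new)  [load 75/110]
  70 → stock rod 4 (new)  [load 70/110]
  65 → stock rod 5 (new)  [load 65/110]
  65 → stock rod 6 (new)  [load 65/110]
  60 → stock rod 7 (new)  [load 60/110]
  35 → stock rod 3  [load 110/110]
  30 → stock rod 2  [load 110/110]
  25 → stock rod 1  [load 110/110]
  20 → stock rod 4  [load 90/110]
  15 → stock rod 4  [load 105/110]
  15 → stock rod 5  [load 80/110]
7 stock rods opened.

7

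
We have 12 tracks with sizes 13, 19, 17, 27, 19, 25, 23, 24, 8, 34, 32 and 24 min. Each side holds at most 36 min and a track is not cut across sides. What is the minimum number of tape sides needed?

Total = 34 + 32 + 27 + 25 + 24 + 24 + 23 + 19 + 19 + 17 + 13 + 8 = 265 min.
Lower bound: ⌈265/36⌉ = 8 tape sides.
Also, 9 tracks each exceed 18 min, and no two of those can share a side, so at least 9 tape sides are needed.
A packing using 9 tape sides:
  side 1: 34 = 34
  side 2: 32 = 32
  side 3: 27 + 8 = 35
  side 4: 25 = 25
  side 5: 24 = 24
  side 6: 24 = 24
  side 7: 23 + 13 = 36
  side 8: 19 + 17 = 36
  side 9: 19 = 19
This matches the lower bound, so 9 is optimal.

9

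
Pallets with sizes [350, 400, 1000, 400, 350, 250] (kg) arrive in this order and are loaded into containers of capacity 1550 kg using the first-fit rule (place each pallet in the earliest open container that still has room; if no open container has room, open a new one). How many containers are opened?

2

  350 → container 1 (new)  [load 350/1550]
  400 → container 1  [load 750/1550]
  1000 → container 2 (new)  [load 1000/1550]
  400 → container 1  [load 1150/1550]
  350 → container 1  [load 1500/1550]
  250 → container 2  [load 1250/1550]
2 containers opened.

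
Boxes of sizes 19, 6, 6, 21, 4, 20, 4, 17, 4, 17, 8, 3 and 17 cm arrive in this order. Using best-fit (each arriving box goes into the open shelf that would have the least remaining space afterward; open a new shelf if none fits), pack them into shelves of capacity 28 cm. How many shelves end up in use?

  19 → shelf 1 (new)  [load 19/28]
  6 → shelf 1  [load 25/28]
  6 → shelf 2 (new)  [load 6/28]
  21 → shelf 2  [load 27/28]
  4 → shelf 3 (new)  [load 4/28]
  20 → shelf 3  [load 24/28]
  4 → shelf 3  [load 28/28]
  17 → shelf 4 (new)  [load 17/28]
  4 → shelf 4  [load 21/28]
  17 → shelf 5 (new)  [load 17/28]
  8 → shelf 5  [load 25/28]
  3 → shelf 1  [load 28/28]
  17 → shelf 6 (new)  [load 17/28]
6 shelves opened.

6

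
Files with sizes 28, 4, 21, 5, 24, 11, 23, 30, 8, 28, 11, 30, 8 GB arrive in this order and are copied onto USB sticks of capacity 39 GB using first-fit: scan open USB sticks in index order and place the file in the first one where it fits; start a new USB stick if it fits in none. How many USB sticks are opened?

  28 → USB stick 1 (new)  [load 28/39]
  4 → USB stick 1  [load 32/39]
  21 → USB stick 2 (new)  [load 21/39]
  5 → USB stick 1  [load 37/39]
  24 → USB stick 3 (new)  [load 24/39]
  11 → USB stick 2  [load 32/39]
  23 → USB stick 4 (new)  [load 23/39]
  30 → USB stick 5 (new)  [load 30/39]
  8 → USB stick 3  [load 32/39]
  28 → USB stick 6 (new)  [load 28/39]
  11 → USB stick 4  [load 34/39]
  30 → USB stick 7 (new)  [load 30/39]
  8 → USB stick 5  [load 38/39]
7 USB sticks opened.

7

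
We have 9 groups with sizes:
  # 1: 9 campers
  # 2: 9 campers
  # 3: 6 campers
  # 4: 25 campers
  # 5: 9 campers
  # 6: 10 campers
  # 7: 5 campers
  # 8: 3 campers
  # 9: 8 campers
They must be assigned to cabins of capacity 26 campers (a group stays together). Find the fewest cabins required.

Total = 25 + 10 + 9 + 9 + 9 + 8 + 6 + 5 + 3 = 84 campers.
Lower bound: ⌈84/26⌉ = 4 cabins.
A packing using 4 cabins:
  cabin 1: 25 = 25
  cabin 2: 10 + 9 + 6 = 25
  cabin 3: 9 + 9 + 8 = 26
  cabin 4: 5 + 3 = 8
This matches the lower bound, so 4 is optimal.

4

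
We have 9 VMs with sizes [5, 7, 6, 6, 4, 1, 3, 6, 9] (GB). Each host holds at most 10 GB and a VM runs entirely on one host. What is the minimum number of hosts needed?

6

Total = 9 + 7 + 6 + 6 + 6 + 5 + 4 + 3 + 1 = 47 GB.
Lower bound: ⌈47/10⌉ = 5 hosts.
A packing using 6 hosts:
  host 1: 9 + 1 = 10
  host 2: 7 + 3 = 10
  host 3: 6 + 4 = 10
  host 4: 6 = 6
  host 5: 6 = 6
  host 6: 5 = 5
No arrangement into 5 hosts stays within capacity, so 6 is optimal.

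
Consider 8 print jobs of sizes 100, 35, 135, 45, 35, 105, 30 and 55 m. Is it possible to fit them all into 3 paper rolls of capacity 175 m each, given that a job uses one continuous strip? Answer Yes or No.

No

Total = 540 m; ⌈540/175⌉ = 4.
At least 4 paper rolls are required, but only 3 are allowed.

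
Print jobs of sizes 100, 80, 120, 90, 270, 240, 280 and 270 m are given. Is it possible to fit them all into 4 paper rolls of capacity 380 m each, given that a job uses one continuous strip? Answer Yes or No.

A valid assignment using 4 paper rolls:
  roll 1: 280 + 100 = 380
  roll 2: 270 + 90 = 360
  roll 3: 270 + 80 = 350
  roll 4: 240 + 120 = 360
Every load is within 380 m, so 4 paper rolls suffice.

Yes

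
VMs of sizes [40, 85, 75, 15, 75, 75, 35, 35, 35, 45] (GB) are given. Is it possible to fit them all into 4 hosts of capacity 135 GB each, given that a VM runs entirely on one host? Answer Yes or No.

No

Total = 515 GB; ⌈515/135⌉ = 4.
The bound of 4 does not rule out 4, but exhaustive search shows no assignment into 4 hosts of capacity 135 GB exists — the minimum is 5.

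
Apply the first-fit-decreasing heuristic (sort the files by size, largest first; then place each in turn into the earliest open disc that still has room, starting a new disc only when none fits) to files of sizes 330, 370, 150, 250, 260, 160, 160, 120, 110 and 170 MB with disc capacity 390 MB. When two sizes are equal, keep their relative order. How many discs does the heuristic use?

Sorted descending: 370, 330, 260, 250, 170, 160, 160, 150, 120, 110.
  370 → disc 1 (new)  [load 370/390]
  330 → disc 2 (new)  [load 330/390]
  260 → disc 3 (new)  [load 260/390]
  250 → disc 4 (new)  [load 250/390]
  170 → disc 5 (new)  [load 170/390]
  160 → disc 5  [load 330/390]
  160 → disc 6 (new)  [load 160/390]
  150 → disc 6  [load 310/390]
  120 → disc 3  [load 380/390]
  110 → disc 4  [load 360/390]
6 discs opened.

6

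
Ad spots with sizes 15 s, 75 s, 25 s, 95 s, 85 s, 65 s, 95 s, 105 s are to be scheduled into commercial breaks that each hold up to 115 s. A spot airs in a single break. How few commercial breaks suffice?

6

Total = 105 + 95 + 95 + 85 + 75 + 65 + 25 + 15 = 560 s.
Lower bound: ⌈560/115⌉ = 5 commercial breaks.
Also, 6 ad spots each exceed 115/2 s, and no two of those can share a break, so at least 6 commercial breaks are needed.
A packing using 6 commercial breaks:
  break 1: 105 = 105
  break 2: 95 + 15 = 110
  break 3: 95 = 95
  break 4: 85 + 25 = 110
  break 5: 75 = 75
  break 6: 65 = 65
This matches the lower bound, so 6 is optimal.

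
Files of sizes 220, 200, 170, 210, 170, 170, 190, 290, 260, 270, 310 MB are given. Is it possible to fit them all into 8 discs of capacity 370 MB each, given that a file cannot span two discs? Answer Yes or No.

Total = 2460 MB; ⌈2460/370⌉ = 7.
8 files each exceed half the capacity and cannot share a disc, forcing at least 8 discs.
The bound of 8 does not rule out 8, but exhaustive search shows no assignment into 8 discs of capacity 370 MB exists — the minimum is 9.

No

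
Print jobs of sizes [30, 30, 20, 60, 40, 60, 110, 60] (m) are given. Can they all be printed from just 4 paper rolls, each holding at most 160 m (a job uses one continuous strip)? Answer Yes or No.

Yes

A valid assignment using 3 paper rolls:
  roll 1: 110 + 40 = 150
  roll 2: 60 + 60 + 30 = 150
  roll 3: 60 + 30 + 20 = 110
That uses only 3 ≤ 4, so 4 paper rolls are enough.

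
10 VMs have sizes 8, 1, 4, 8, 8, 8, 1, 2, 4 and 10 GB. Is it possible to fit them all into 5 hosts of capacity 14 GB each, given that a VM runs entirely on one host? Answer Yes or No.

A valid assignment using 5 hosts:
  host 1: 10 + 4 = 14
  host 2: 8 + 4 + 2 = 14
  host 3: 8 + 1 + 1 = 10
  host 4: 8 = 8
  host 5: 8 = 8
Every load is within 14 GB, so 5 hosts suffice.

Yes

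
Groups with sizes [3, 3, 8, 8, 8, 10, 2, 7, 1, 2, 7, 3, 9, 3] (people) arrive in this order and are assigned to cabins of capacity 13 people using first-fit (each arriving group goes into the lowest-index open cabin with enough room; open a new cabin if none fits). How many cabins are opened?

8

  3 → cabin 1 (new)  [load 3/13]
  3 → cabin 1  [load 6/13]
  8 → cabin 2 (new)  [load 8/13]
  8 → cabin 3 (new)  [load 8/13]
  8 → cabin 4 (new)  [load 8/13]
  10 → cabin 5 (new)  [load 10/13]
  2 → cabin 1  [load 8/13]
  7 → cabin 6 (new)  [load 7/13]
  1 → cabin 1  [load 9/13]
  2 → cabin 1  [load 11/13]
  7 → cabin 7 (new)  [load 7/13]
  3 → cabin 2  [load 11/13]
  9 → cabin 8 (new)  [load 9/13]
  3 → cabin 3  [load 11/13]
8 cabins opened.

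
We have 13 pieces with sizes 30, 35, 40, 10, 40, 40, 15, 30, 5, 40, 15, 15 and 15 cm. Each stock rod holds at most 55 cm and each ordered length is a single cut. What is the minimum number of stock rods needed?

7

Total = 40 + 40 + 40 + 40 + 35 + 30 + 30 + 15 + 15 + 15 + 15 + 10 + 5 = 330 cm.
Lower bound: ⌈330/55⌉ = 6 stock rods.
Also, 7 pieces each exceed 55/2 cm, and no two of those can share a stock rod, so at least 7 stock rods are needed.
A packing using 7 stock rods:
  stock rod 1: 40 + 15 = 55
  stock rod 2: 40 + 15 = 55
  stock rod 3: 40 + 15 = 55
  stock rod 4: 40 + 15 = 55
  stock rod 5: 35 + 10 + 5 = 50
  stock rod 6: 30 = 30
  stock rod 7: 30 = 30
This matches the lower bound, so 7 is optimal.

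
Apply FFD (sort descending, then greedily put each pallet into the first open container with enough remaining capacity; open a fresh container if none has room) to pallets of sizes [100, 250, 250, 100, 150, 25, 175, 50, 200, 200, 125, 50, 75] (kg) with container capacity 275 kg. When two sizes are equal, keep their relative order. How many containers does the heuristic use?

7

Sorted descending: 250, 250, 200, 200, 175, 150, 125, 100, 100, 75, 50, 50, 25.
  250 → container 1 (new)  [load 250/275]
  250 → container 2 (new)  [load 250/275]
  200 → container 3 (new)  [load 200/275]
  200 → container 4 (new)  [load 200/275]
  175 → container 5 (new)  [load 175/275]
  150 → container 6 (new)  [load 150/275]
  125 → container 6  [load 275/275]
  100 → container 5  [load 275/275]
  100 → container 7 (new)  [load 100/275]
  75 → container 3  [load 275/275]
  50 → container 4  [load 250/275]
  50 → container 7  [load 150/275]
  25 → container 1  [load 275/275]
7 containers opened.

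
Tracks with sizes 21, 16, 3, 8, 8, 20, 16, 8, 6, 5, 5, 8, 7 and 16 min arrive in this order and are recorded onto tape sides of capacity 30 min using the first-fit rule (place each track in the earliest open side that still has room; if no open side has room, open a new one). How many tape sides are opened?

  21 → side 1 (new)  [load 21/30]
  16 → side 2 (new)  [load 16/30]
  3 → side 1  [load 24/30]
  8 → side 2  [load 24/30]
  8 → side 3 (new)  [load 8/30]
  20 → side 3  [load 28/30]
  16 → side 4 (new)  [load 16/30]
  8 → side 4  [load 24/30]
  6 → side 1  [load 30/30]
  5 → side 2  [load 29/30]
  5 → side 4  [load 29/30]
  8 → side 5 (new)  [load 8/30]
  7 → side 5  [load 15/30]
  16 → side 6 (new)  [load 16/30]
6 tape sides opened.

6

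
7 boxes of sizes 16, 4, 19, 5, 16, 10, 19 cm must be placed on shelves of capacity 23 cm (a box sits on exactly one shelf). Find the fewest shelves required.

5

Total = 19 + 19 + 16 + 16 + 10 + 5 + 4 = 89 cm.
Lower bound: ⌈89/23⌉ = 4 shelves.
A packing using 5 shelves:
  shelf 1: 19 + 4 = 23
  shelf 2: 19 = 19
  shelf 3: 16 + 5 = 21
  shelf 4: 16 = 16
  shelf 5: 10 = 10
No arrangement into 4 shelves stays within capacity, so 5 is optimal.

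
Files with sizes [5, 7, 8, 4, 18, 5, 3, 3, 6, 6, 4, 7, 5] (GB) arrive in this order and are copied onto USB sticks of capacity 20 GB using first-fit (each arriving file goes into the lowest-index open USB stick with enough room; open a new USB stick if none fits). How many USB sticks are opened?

  5 → USB stick 1 (new)  [load 5/20]
  7 → USB stick 1  [load 12/20]
  8 → USB stick 1  [load 20/20]
  4 → USB stick 2 (new)  [load 4/20]
  18 → USB stick 3 (new)  [load 18/20]
  5 → USB stick 2  [load 9/20]
  3 → USB stick 2  [load 12/20]
  3 → USB stick 2  [load 15/20]
  6 → USB stick 4 (new)  [load 6/20]
  6 → USB stick 4  [load 12/20]
  4 → USB stick 2  [load 19/20]
  7 → USB stick 4  [load 19/20]
  5 → USB stick 5 (new)  [load 5/20]
5 USB sticks opened.

5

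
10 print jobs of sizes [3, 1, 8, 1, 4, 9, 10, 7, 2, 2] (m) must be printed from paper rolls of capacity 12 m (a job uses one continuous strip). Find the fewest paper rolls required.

4

Total = 10 + 9 + 8 + 7 + 4 + 3 + 2 + 2 + 1 + 1 = 47 m.
Lower bound: ⌈47/12⌉ = 4 paper rolls.
A packing using 4 paper rolls:
  roll 1: 10 + 2 = 12
  roll 2: 9 + 3 = 12
  roll 3: 8 + 4 = 12
  roll 4: 7 + 2 + 1 + 1 = 11
This matches the lower bound, so 4 is optimal.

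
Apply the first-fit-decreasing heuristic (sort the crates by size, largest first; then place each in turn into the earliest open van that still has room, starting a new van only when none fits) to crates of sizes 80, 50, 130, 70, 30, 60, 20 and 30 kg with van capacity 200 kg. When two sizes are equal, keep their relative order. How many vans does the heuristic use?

Sorted descending: 130, 80, 70, 60, 50, 30, 30, 20.
  130 → van 1 (new)  [load 130/200]
  80 → van 2 (new)  [load 80/200]
  70 → van 1  [load 200/200]
  60 → van 2  [load 140/200]
  50 → van 2  [load 190/200]
  30 → van 3 (new)  [load 30/200]
  30 → van 3  [load 60/200]
  20 → van 3  [load 80/200]
3 vans opened.

3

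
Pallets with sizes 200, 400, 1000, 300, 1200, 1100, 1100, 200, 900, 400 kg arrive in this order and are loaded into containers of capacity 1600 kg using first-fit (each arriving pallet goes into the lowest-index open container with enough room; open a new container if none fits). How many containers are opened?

5

  200 → container 1 (new)  [load 200/1600]
  400 → container 1  [load 600/1600]
  1000 → container 1  [load 1600/1600]
  300 → container 2 (new)  [load 300/1600]
  1200 → container 2  [load 1500/1600]
  1100 → container 3 (new)  [load 1100/1600]
  1100 → container 4 (new)  [load 1100/1600]
  200 → container 3  [load 1300/1600]
  900 → container 5 (new)  [load 900/1600]
  400 → container 4  [load 1500/1600]
5 containers opened.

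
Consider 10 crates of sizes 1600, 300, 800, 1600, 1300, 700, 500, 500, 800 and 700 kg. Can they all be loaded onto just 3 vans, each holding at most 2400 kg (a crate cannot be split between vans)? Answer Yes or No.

No

Total = 8800 kg; ⌈8800/2400⌉ = 4.
At least 4 vans are required, but only 3 are allowed.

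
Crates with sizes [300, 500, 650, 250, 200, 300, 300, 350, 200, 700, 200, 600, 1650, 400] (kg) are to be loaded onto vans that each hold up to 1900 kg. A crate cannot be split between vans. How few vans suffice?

Total = 1650 + 700 + 650 + 600 + 500 + 400 + 350 + 300 + 300 + 300 + 250 + 200 + 200 + 200 = 6600 kg.
Lower bound: ⌈6600/1900⌉ = 4 vans.
A packing using 4 vans:
  van 1: 1650 + 250 = 1900
  van 2: 700 + 650 + 500 = 1850
  van 3: 600 + 400 + 350 + 300 + 200 = 1850
  van 4: 300 + 300 + 200 + 200 = 1000
This matches the lower bound, so 4 is optimal.

4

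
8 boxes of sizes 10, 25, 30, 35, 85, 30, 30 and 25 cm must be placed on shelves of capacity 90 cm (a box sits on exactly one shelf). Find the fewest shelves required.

4

Total = 85 + 35 + 30 + 30 + 30 + 25 + 25 + 10 = 270 cm.
Lower bound: ⌈270/90⌉ = 3 shelves.
A packing using 4 shelves:
  shelf 1: 85 = 85
  shelf 2: 35 + 30 + 25 = 90
  shelf 3: 30 + 30 + 25 = 85
  shelf 4: 10 = 10
No arrangement into 3 shelves stays within capacity, so 4 is optimal.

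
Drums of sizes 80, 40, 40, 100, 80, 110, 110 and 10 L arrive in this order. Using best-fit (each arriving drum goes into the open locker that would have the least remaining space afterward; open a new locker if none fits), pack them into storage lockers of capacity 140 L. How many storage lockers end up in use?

5

  80 → locker 1 (new)  [load 80/140]
  40 → locker 1  [load 120/140]
  40 → locker 2 (new)  [load 40/140]
  100 → locker 2  [load 140/140]
  80 → locker 3 (new)  [load 80/140]
  110 → locker 4 (new)  [load 110/140]
  110 → locker 5 (new)  [load 110/140]
  10 → locker 1  [load 130/140]
5 storage lockers opened.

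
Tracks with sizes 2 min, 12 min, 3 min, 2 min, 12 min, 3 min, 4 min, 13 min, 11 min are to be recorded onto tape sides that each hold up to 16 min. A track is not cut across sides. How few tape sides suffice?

4

Total = 13 + 12 + 12 + 11 + 4 + 3 + 3 + 2 + 2 = 62 min.
Lower bound: ⌈62/16⌉ = 4 tape sides.
A packing using 4 tape sides:
  side 1: 13 + 3 = 16
  side 2: 12 + 4 = 16
  side 3: 12 + 3 = 15
  side 4: 11 + 2 + 2 = 15
This matches the lower bound, so 4 is optimal.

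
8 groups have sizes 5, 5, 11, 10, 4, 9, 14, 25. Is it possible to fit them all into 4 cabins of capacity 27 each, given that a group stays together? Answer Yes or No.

A valid assignment using 4 cabins:
  cabin 1: 25 = 25
  cabin 2: 14 + 11 = 25
  cabin 3: 10 + 9 + 5 = 24
  cabin 4: 5 + 4 = 9
Every load is within 27, so 4 cabins suffice.

Yes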